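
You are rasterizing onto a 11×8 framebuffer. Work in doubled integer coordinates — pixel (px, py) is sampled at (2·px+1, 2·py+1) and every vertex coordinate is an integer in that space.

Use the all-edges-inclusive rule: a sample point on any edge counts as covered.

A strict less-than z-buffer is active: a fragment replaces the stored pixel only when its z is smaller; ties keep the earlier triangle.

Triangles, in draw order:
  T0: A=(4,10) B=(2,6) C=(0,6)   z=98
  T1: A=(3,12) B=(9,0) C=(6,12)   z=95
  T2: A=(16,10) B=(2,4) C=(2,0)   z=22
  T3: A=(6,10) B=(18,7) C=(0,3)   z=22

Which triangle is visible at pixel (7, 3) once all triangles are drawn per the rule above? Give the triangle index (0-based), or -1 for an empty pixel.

T0:
  2·area = 8  (B↔C swapped to make it positive)
  edge (4, 10)→(0, 6): d=(-4,-4) inclusive
  edge (0, 6)→(2, 6): d=(2,0) inclusive
  edge (2, 6)→(4, 10): d=(2,4) inclusive
    (0,3)@(1, 7): e=[0,2,6] → #  [on edge]
    (1,3)@(3, 7): e=[8,2,-2] → ·
    (0,4)@(1, 9): e=[-8,6,10] → ·
    (1,4)@(3, 9): e=[0,6,2] → #  [on edge]
    (2,4)@(5, 9): e=[8,6,-6] → ·
    (1,5)@(3, 11): e=[-8,10,6] → ·
    (2,5)@(5, 11): e=[0,10,-2] → ·  [on edge]
    (3,6)@(7, 13): e=[0,14,-6] → ·  [on edge]
    (4,7)@(9, 15): e=[0,18,-10] → ·  [on edge]
  covered (2 px):
    · · · · · · · · · · ·
    · · · · · · · · · · ·
    · · · · · · · · · · ·
    # · · · · · · · · · ·
    · # · · · · · · · · ·
    · · · · · · · · · · ·
    · · · · · · · · · · ·
    · · · · · · · · · · ·
T1:
  2·area = 36
  edge (3, 12)→(9, 0): d=(6,-12) inclusive
  edge (9, 0)→(6, 12): d=(-3,12) inclusive
  edge (6, 12)→(3, 12): d=(-3,0) inclusive
    (3,2)@(7, 5): e=[6,9,21] → #
    (4,2)@(9, 5): e=[30,-15,21] → ·
    (3,3)@(7, 7): e=[18,3,15] → #
    (4,3)@(9, 7): e=[42,-21,15] → ·
    (2,4)@(5, 9): e=[6,21,9] → #
    (3,4)@(7, 9): e=[30,-3,9] → ·
    (2,5)@(5, 11): e=[18,15,3] → #
    (3,5)@(7, 11): e=[42,-9,3] → ·
    (2,6)@(5, 13): e=[30,9,-3] → ·
  covered (4 px):
    · · · · · · · · · · ·
    · · · · · · · · · · ·
    · · · # · · · · · · ·
    · · · # · · · · · · ·
    · · # · · · · · · · ·
    · · # · · · · · · · ·
    · · · · · · · · · · ·
    · · · · · · · · · · ·
T2:
  2·area = 56
  edge (16, 10)→(2, 4): d=(-14,-6) inclusive
  edge (2, 4)→(2, 0): d=(0,-4) inclusive
  edge (2, 0)→(16, 10): d=(14,10) inclusive
    (1,0)@(3, 1): e=[48,4,4] → #
    (2,0)@(5, 1): e=[60,12,-16] → ·
    (1,1)@(3, 3): e=[20,4,32] → #
    (2,1)@(5, 3): e=[32,12,12] → #
    (3,1)@(7, 3): e=[44,20,-8] → ·
    (1,2)@(3, 5): e=[-8,4,60] → ·
    (2,2)@(5, 5): e=[4,12,40] → #
    (3,2)@(7, 5): e=[16,20,20] → #
    (4,2)@(9, 5): e=[28,28,0] → #  [on edge]
    (5,2)@(11, 5): e=[40,36,-20] → ·
    (2,3)@(5, 7): e=[-24,12,68] → ·
    (3,3)@(7, 7): e=[-12,20,48] → ·
    (4,3)@(9, 7): e=[0,28,28] → #  [on edge]
  covered (8 px):
    · # · · · · · · · · ·
    · # # · · · · · · · ·
    · · # # # · · · · · ·
    · · · · # # · · · · ·
    · · · · · · · · · · ·
    · · · · · · · · · · ·
    · · · · · · · · · · ·
    · · · · · · · · · · ·
T3:
  2·area = 102  (B↔C swapped to make it positive)
  edge (6, 10)→(0, 3): d=(-6,-7) inclusive
  edge (0, 3)→(18, 7): d=(18,4) inclusive
  edge (18, 7)→(6, 10): d=(-12,3) inclusive
    (1,2)@(3, 5): e=[9,24,69] → #
    (2,2)@(5, 5): e=[23,16,63] → #
    (3,2)@(7, 5): e=[37,8,57] → #
    (4,2)@(9, 5): e=[51,0,51] → #  [on edge]
    (5,2)@(11, 5): e=[65,-8,45] → ·
    (1,3)@(3, 7): e=[-3,60,45] → ·
    (2,3)@(5, 7): e=[11,52,39] → #
    (5,3)@(11, 7): e=[53,28,21] → #
    (6,3)@(13, 7): e=[67,20,15] → #
    (7,3)@(15, 7): e=[81,12,9] → #
    (8,3)@(17, 7): e=[95,4,3] → #
    (9,3)@(19, 7): e=[109,-4,-3] → ·
  covered (13 px):
    · · · · · · · · · · ·
    · · · · · · · · · · ·
    · # # # # · · · · · ·
    · · # # # # # # # · ·
    · · · # # · · · · · ·
    · · · · · · · · · · ·
    · · · · · · · · · · ·
    · · · · · · · · · · ·

Z-buffer (winner per pixel, '.' = empty):
  . 2 . . . . . . . . .
  . 2 2 . . . . . . . .
  . 3 2 2 2 . . . . . .
  0 . 3 3 2 2 3 3 3 . .
  . 0 1 3 3 . . . . . .
  . . 1 . . . . . . . .
  . . . . . . . . . . .
  . . . . . . . . . . .

Answer: 3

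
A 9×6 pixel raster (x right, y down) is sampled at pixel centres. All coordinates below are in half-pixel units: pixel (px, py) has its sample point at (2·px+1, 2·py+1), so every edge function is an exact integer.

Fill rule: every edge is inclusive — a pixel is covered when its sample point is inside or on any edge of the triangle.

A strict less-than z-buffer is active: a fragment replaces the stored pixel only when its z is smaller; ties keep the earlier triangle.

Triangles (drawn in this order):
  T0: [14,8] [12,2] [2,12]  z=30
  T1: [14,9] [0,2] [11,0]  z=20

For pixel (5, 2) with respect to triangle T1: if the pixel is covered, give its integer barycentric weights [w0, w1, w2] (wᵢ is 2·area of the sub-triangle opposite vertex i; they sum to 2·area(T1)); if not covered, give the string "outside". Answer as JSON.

T0:
  2·area = 80  (B↔C swapped to make it positive)
  edge (14, 8)→(2, 12): d=(-12,4) inclusive
  edge (2, 12)→(12, 2): d=(10,-10) inclusive
  edge (12, 2)→(14, 8): d=(2,6) inclusive
    (6,0)@(13, 1): e=[88,0,-8] → .  [on edge]
    (5,1)@(11, 3): e=[72,0,8] → X  [on edge]
    (6,1)@(13, 3): e=[64,20,-4] → .
    (4,2)@(9, 5): e=[56,0,24] → X  [on edge]
    (6,2)@(13, 5): e=[40,40,0] → X  [on edge]
    (7,2)@(15, 5): e=[32,60,-12] → .
    (3,3)@(7, 7): e=[40,0,40] → X  [on edge]
    (7,3)@(15, 7): e=[8,80,-8] → .
    (8,3)@(17, 7): e=[0,100,-20] → .  [on edge]
    (2,4)@(5, 9): e=[24,0,56] → X  [on edge]
    (5,4)@(11, 9): e=[0,60,20] → X  [on edge]
    (6,4)@(13, 9): e=[-8,80,8] → .
    (1,5)@(3, 11): e=[8,0,72] → X  [on edge]
    (2,5)@(5, 11): e=[0,20,60] → X  [on edge]
    (7,5)@(15, 11): e=[-40,120,0] → .  [on edge]
  covered (14 px):
    . . . . . . . . .
    . . . . . X . . .
    . . . . X X X . .
    . . . X X X X . .
    . . X X X X . . .
    . X X . . . . . .
T1:
  2·area = 105
  edge (14, 9)→(0, 2): d=(-14,-7) inclusive
  edge (0, 2)→(11, 0): d=(11,-2) inclusive
  edge (11, 0)→(14, 9): d=(3,9) inclusive
    (3,0)@(7, 1): e=[63,3,39] → X
    (4,0)@(9, 1): e=[77,7,21] → X
    (5,0)@(11, 1): e=[91,11,3] → X
    (6,0)@(13, 1): e=[105,15,-15] → .
    (1,1)@(3, 3): e=[7,17,81] → X
    (2,1)@(5, 3): e=[21,21,63] → X
    (6,1)@(13, 3): e=[77,37,-9] → .
    (1,2)@(3, 5): e=[-21,39,87] → .
    (2,2)@(5, 5): e=[-7,43,69] → .
    (3,2)@(7, 5): e=[7,47,51] → X
    (6,2)@(13, 5): e=[49,59,-3] → .
    (3,3)@(7, 7): e=[-21,69,57] → .
  covered (13 px):
    . . . X X X . . .
    . X X X X X . . .
    . . . X X X . . .
    . . . . . X X . .
    . . . . . . . . .
    . . . . . . . . .

Answer: [55,15,35]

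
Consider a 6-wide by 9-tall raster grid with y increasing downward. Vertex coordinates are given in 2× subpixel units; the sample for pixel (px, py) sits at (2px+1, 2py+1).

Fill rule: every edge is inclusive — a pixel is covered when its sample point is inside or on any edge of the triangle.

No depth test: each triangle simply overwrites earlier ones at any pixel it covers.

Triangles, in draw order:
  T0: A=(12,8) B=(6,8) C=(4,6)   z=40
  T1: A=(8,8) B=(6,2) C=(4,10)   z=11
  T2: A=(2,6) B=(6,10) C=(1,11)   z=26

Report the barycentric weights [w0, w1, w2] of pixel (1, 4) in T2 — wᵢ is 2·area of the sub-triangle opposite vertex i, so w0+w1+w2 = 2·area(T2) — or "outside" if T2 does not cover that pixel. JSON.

T0:
  2·area = 12
  edge (12, 8)→(6, 8): d=(-6,0) inclusive
  edge (6, 8)→(4, 6): d=(-2,-2) inclusive
  edge (4, 6)→(12, 8): d=(8,2) inclusive
    (0,1)@(1, 3): e=[30,0,-18] → ·  [on edge]
    (1,2)@(3, 5): e=[18,0,-6] → ·  [on edge]
    (2,3)@(5, 7): e=[6,0,6] → █  [on edge]
    (3,3)@(7, 7): e=[6,4,2] → █
    (4,3)@(9, 7): e=[6,8,-2] → ·
    (2,4)@(5, 9): e=[-6,-4,22] → ·
    (3,4)@(7, 9): e=[-6,0,18] → ·  [on edge]
    (4,5)@(9, 11): e=[-18,0,30] → ·  [on edge]
    (5,6)@(11, 13): e=[-30,0,42] → ·  [on edge]
  covered (2 px):
    · · · · · ·
    · · · · · ·
    · · · · · ·
    · · █ █ · ·
    · · · · · ·
    · · · · · ·
    · · · · · ·
    · · · · · ·
    · · · · · ·
T1:
  2·area = 28  (B↔C swapped to make it positive)
  edge (8, 8)→(4, 10): d=(-4,2) inclusive
  edge (4, 10)→(6, 2): d=(2,-8) inclusive
  edge (6, 2)→(8, 8): d=(2,6) inclusive
    (3,2)@(7, 5): e=[14,14,0] → █  [on edge]
    (4,2)@(9, 5): e=[10,30,-12] → ·
    (2,3)@(5, 7): e=[10,2,16] → █
    (4,3)@(9, 7): e=[2,34,-8] → ·
    (2,4)@(5, 9): e=[2,6,20] → █
    (3,4)@(7, 9): e=[-2,22,8] → ·
    (2,5)@(5, 11): e=[-6,10,24] → ·
    (4,5)@(9, 11): e=[-14,42,0] → ·  [on edge]
    (5,8)@(11, 17): e=[-42,70,0] → ·  [on edge]
  covered (4 px):
    · · · · · ·
    · · · · · ·
    · · · █ · ·
    · · █ █ · ·
    · · █ · · ·
    · · · · · ·
    · · · · · ·
    · · · · · ·
    · · · · · ·
T2:
  2·area = 24
  edge (2, 6)→(6, 10): d=(4,4) inclusive
  edge (6, 10)→(1, 11): d=(-5,1) inclusive
  edge (1, 11)→(2, 6): d=(1,-5) inclusive
    (1,0)@(3, 1): e=[-24,48,0] → ·  [on edge]
    (0,2)@(1, 5): e=[0,30,-6] → ·  [on edge]
    (1,3)@(3, 7): e=[0,18,6] → █  [on edge]
    (2,3)@(5, 7): e=[-8,16,16] → ·
    (1,4)@(3, 9): e=[8,8,8] → █
    (2,4)@(5, 9): e=[0,6,18] → █  [on edge]
    (3,4)@(7, 9): e=[-8,4,28] → ·
    (5,4)@(11, 9): e=[-24,0,48] → ·  [on edge]
    (0,5)@(1, 11): e=[24,0,0] → █  [on edge]
    (1,5)@(3, 11): e=[16,-2,10] → ·
    (2,5)@(5, 11): e=[8,-4,20] → ·
    (3,5)@(7, 11): e=[0,-6,30] → ·  [on edge]
    (4,6)@(9, 13): e=[0,-18,42] → ·  [on edge]
    (5,7)@(11, 15): e=[0,-30,54] → ·  [on edge]
  covered (4 px):
    · · · · · ·
    · · · · · ·
    · · · · · ·
    · █ · · · ·
    · █ █ · · ·
    █ · · · · ·
    · · · · · ·
    · · · · · ·
    · · · · · ·

Final: [8,8,8]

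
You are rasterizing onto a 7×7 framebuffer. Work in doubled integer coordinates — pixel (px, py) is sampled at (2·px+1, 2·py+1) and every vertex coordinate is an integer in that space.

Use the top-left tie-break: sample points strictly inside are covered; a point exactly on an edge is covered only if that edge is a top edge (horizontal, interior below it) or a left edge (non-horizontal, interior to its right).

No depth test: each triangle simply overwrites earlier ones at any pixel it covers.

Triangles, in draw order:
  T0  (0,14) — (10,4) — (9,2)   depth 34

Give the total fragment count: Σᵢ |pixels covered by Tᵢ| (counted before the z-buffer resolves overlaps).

T0:
  2·area = 30  (B↔C swapped to make it positive)
  edge (0, 14)→(9, 2): d=(9,-12) top-left  bias=+0
  edge (9, 2)→(10, 4): d=(1,2) right/bottom  bias=-1
  edge (10, 4)→(0, 14): d=(-10,10) right/bottom  bias=-1
    (6,0)@(13, 1): e=[39,-9,0] → .  [on edge]
    (4,1)@(9, 3): e=[9,1,20] → X
    (5,1)@(11, 3): e=[33,-3,0] → .  [on edge]
    (3,2)@(7, 5): e=[3,7,20] → X
    (4,2)@(9, 5): e=[27,3,0] → .  [on edge]
    (3,3)@(7, 7): e=[21,9,0] → .  [on edge]
    (2,4)@(5, 9): e=[15,15,0] → .  [on edge]
    (1,5)@(3, 11): e=[9,21,0] → .  [on edge]
    (0,6)@(1, 13): e=[3,27,0] → .  [on edge]
  covered (2 px):
    . . . . . . .
    . . . . X . .
    . . . X . . .
    . . . . . . .
    . . . . . . .
    . . . . . . .
    . . . . . . .

Answer: 2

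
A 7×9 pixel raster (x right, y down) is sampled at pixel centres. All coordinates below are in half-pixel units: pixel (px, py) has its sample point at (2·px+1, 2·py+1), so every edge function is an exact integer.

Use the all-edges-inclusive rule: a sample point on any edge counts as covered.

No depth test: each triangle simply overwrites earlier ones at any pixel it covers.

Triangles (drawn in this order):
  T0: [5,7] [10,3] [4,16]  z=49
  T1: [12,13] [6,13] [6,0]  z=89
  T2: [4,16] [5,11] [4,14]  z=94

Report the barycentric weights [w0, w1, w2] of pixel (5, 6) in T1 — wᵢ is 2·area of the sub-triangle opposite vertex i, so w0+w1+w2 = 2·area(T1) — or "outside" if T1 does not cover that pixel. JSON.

T0:
  2·area = 41
  edge (5, 7)→(10, 3): d=(5,-4) inclusive
  edge (10, 3)→(4, 16): d=(-6,13) inclusive
  edge (4, 16)→(5, 7): d=(1,-9) inclusive
    (4,2)@(9, 5): e=[6,1,34] → #
    (5,2)@(11, 5): e=[14,-25,52] → ·
    (2,3)@(5, 7): e=[0,41,0] → #  [on edge]
    (3,3)@(7, 7): e=[8,15,18] → #
    (4,3)@(9, 7): e=[16,-11,36] → ·
    (2,4)@(5, 9): e=[10,29,2] → #
    (4,4)@(9, 9): e=[26,-23,38] → ·
    (2,5)@(5, 11): e=[20,17,4] → #
    (3,5)@(7, 11): e=[28,-9,22] → ·
    (2,6)@(5, 13): e=[30,5,6] → #
    (3,6)@(7, 13): e=[38,-21,24] → ·
    (2,7)@(5, 15): e=[40,-7,8] → ·
  covered (7 px):
    · · · · · · ·
    · · · · · · ·
    · · · · # · ·
    · · # # · · ·
    · · # # · · ·
    · · # · · · ·
    · · # · · · ·
    · · · · · · ·
    · · · · · · ·
T1:
  2·area = 78
  edge (12, 13)→(6, 13): d=(-6,0) inclusive
  edge (6, 13)→(6, 0): d=(0,-13) inclusive
  edge (6, 0)→(12, 13): d=(6,13) inclusive
    (3,1)@(7, 3): e=[60,13,5] → #
    (4,1)@(9, 3): e=[60,39,-21] → ·
    (3,2)@(7, 5): e=[48,13,17] → #
    (4,2)@(9, 5): e=[48,39,-9] → ·
    (3,3)@(7, 7): e=[36,13,29] → #
    (4,3)@(9, 7): e=[36,39,3] → #
    (5,3)@(11, 7): e=[36,65,-23] → ·
    (3,4)@(7, 9): e=[24,13,41] → #
    (5,4)@(11, 9): e=[24,65,-11] → ·
    (3,5)@(7, 11): e=[12,13,53] → #
    (5,5)@(11, 11): e=[12,65,1] → #
    (6,5)@(13, 11): e=[12,91,-25] → ·
    (0,6)@(1, 13): e=[0,-65,143] → ·  [on edge]
    (1,6)@(3, 13): e=[0,-39,117] → ·  [on edge]
    (2,6)@(5, 13): e=[0,-13,91] → ·  [on edge]
    (3,6)@(7, 13): e=[0,13,65] → #  [on edge]
    (4,6)@(9, 13): e=[0,39,39] → #  [on edge]
    (5,6)@(11, 13): e=[0,65,13] → #  [on edge]
    (6,6)@(13, 13): e=[0,91,-13] → ·  [on edge]
  covered (12 px):
    · · · · · · ·
    · · · # · · ·
    · · · # · · ·
    · · · # # · ·
    · · · # # · ·
    · · · # # # ·
    · · · # # # ·
    · · · · · · ·
    · · · · · · ·
T2:
  2·area = 2  (B↔C swapped to make it positive)
  edge (4, 16)→(4, 14): d=(0,-2) inclusive
  edge (4, 14)→(5, 11): d=(1,-3) inclusive
  edge (5, 11)→(4, 16): d=(-1,5) inclusive
    (3,0)@(7, 1): e=[6,-4,0] → ·  [on edge]
    (3,2)@(7, 5): e=[6,0,-4] → ·  [on edge]
    (2,5)@(5, 11): e=[2,0,0] → #  [on edge]
    (3,5)@(7, 11): e=[6,6,-10] → ·
    (2,6)@(5, 13): e=[2,2,-2] → ·
    (1,8)@(3, 17): e=[-2,0,4] → ·  [on edge]
  covered (1 px):
    · · · · · · ·
    · · · · · · ·
    · · · · · · ·
    · · · · · · ·
    · · · · · · ·
    · · # · · · ·
    · · · · · · ·
    · · · · · · ·
    · · · · · · ·

Final: [65,13,0]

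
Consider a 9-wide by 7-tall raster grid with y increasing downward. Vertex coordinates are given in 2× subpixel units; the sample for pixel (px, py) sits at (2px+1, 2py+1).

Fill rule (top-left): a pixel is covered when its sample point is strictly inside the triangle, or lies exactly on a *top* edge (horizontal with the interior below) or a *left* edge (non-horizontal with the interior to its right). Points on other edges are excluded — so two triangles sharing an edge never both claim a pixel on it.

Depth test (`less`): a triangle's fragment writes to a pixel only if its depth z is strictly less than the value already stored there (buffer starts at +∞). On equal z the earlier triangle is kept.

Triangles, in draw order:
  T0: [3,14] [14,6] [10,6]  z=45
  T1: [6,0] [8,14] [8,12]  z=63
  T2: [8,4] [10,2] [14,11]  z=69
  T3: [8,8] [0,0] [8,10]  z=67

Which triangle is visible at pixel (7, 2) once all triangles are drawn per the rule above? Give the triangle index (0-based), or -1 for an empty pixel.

T0:
  2·area = 32  (B↔C swapped to make it positive)
  edge (3, 14)→(10, 6): d=(7,-8) top-left  bias=+0
  edge (10, 6)→(14, 6): d=(4,0) top-left  bias=+0
  edge (14, 6)→(3, 14): d=(-11,8) right/bottom  bias=-1
    (5,3)@(11, 7): e=[15,4,13] → #
    (6,3)@(13, 7): e=[31,4,-3] → ·
    (4,4)@(9, 9): e=[13,12,7] → #
    (5,4)@(11, 9): e=[29,12,-9] → ·
    (3,5)@(7, 11): e=[11,20,1] → #
    (4,5)@(9, 11): e=[27,20,-15] → ·
    (3,6)@(7, 13): e=[25,28,-21] → ·
  covered (3 px):
    · · · · · · · · ·
    · · · · · · · · ·
    · · · · · · · · ·
    · · · · · # · · ·
    · · · · # · · · ·
    · · · # · · · · ·
    · · · · · · · · ·
T1:
  2·area = 4  (B↔C swapped to make it positive)
  edge (6, 0)→(8, 12): d=(2,12) right/bottom  bias=-1
  edge (8, 12)→(8, 14): d=(0,2) right/bottom  bias=-1
  edge (8, 14)→(6, 0): d=(-2,-14) top-left  bias=+0
    (3,3)@(7, 7): e=[2,2,0] → #  [on edge]
    (4,3)@(9, 7): e=[-22,-2,28] → ·
    (3,4)@(7, 9): e=[6,2,-4] → ·
  covered (1 px):
    · · · · · · · · ·
    · · · · · · · · ·
    · · · · · · · · ·
    · · · # · · · · ·
    · · · · · · · · ·
    · · · · · · · · ·
    · · · · · · · · ·
T2:
  2·area = 26
  edge (8, 4)→(10, 2): d=(2,-2) top-left  bias=+0
  edge (10, 2)→(14, 11): d=(4,9) right/bottom  bias=-1
  edge (14, 11)→(8, 4): d=(-6,-7) top-left  bias=+0
    (5,0)@(11, 1): e=[0,-13,39] → ·  [on edge]
    (4,1)@(9, 3): e=[0,13,13] → #  [on edge]
    (5,1)@(11, 3): e=[4,-5,27] → ·
    (3,2)@(7, 5): e=[0,39,-13] → ·  [on edge]
    (4,2)@(9, 5): e=[4,21,1] → #
    (5,2)@(11, 5): e=[8,3,15] → #
    (6,2)@(13, 5): e=[12,-15,29] → ·
    (2,3)@(5, 7): e=[0,65,-39] → ·  [on edge]
    (4,3)@(9, 7): e=[8,29,-11] → ·
    (5,3)@(11, 7): e=[12,11,3] → #
    (6,3)@(13, 7): e=[16,-7,17] → ·
    (1,4)@(3, 9): e=[0,91,-65] → ·  [on edge]
    (0,5)@(1, 11): e=[0,117,-91] → ·  [on edge]
  covered (5 px):
    · · · · · · · · ·
    · · · · # · · · ·
    · · · · # # · · ·
    · · · · · # · · ·
    · · · · · · # · ·
    · · · · · · · · ·
    · · · · · · · · ·
T3:
  2·area = 16  (B↔C swapped to make it positive)
  edge (8, 8)→(8, 10): d=(0,2) right/bottom  bias=-1
  edge (8, 10)→(0, 0): d=(-8,-10) top-left  bias=+0
  edge (0, 0)→(8, 8): d=(8,8) right/bottom  bias=-1
    (0,0)@(1, 1): e=[14,2,0] → ·  [on edge]
    (1,1)@(3, 3): e=[10,6,0] → ·  [on edge]
    (2,2)@(5, 5): e=[6,10,0] → ·  [on edge]
    (3,3)@(7, 7): e=[2,14,0] → ·  [on edge]
    (4,4)@(9, 9): e=[-2,18,0] → ·  [on edge]
    (5,5)@(11, 11): e=[-6,22,0] → ·  [on edge]
    (6,6)@(13, 13): e=[-10,26,0] → ·  [on edge]
  covered (0 px):
    · · · · · · · · ·
    · · · · · · · · ·
    · · · · · · · · ·
    · · · · · · · · ·
    · · · · · · · · ·
    · · · · · · · · ·
    · · · · · · · · ·

Z-buffer (winner per pixel, '.' = empty):
  . . . . . . . . .
  . . . . 2 . . . .
  . . . . 2 2 . . .
  . . . 1 . 0 . . .
  . . . . 0 . 2 . .
  . . . 0 . . . . .
  . . . . . . . . .

Result: -1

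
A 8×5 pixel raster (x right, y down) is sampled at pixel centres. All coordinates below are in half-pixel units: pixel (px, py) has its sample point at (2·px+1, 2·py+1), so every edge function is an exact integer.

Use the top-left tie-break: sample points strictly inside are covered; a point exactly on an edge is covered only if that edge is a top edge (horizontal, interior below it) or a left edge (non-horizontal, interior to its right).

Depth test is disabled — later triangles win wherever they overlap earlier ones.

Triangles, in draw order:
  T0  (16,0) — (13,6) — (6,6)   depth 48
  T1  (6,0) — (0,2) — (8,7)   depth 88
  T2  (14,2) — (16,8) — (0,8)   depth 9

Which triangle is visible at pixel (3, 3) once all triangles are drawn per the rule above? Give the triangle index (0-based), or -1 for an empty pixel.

T0:
  2·area = 42
  edge (16, 0)→(13, 6): d=(-3,6) right/bottom  bias=-1
  edge (13, 6)→(6, 6): d=(-7,0) right/bottom  bias=-1
  edge (6, 6)→(16, 0): d=(10,-6) top-left  bias=+0
    (7,0)@(15, 1): e=[3,35,4] → X
    (5,1)@(11, 3): e=[21,21,0] → X  [on edge]
    (6,1)@(13, 3): e=[9,21,12] → X
    (7,1)@(15, 3): e=[-3,21,24] → .
    (4,2)@(9, 5): e=[27,7,8] → X
    (7,2)@(15, 5): e=[-9,7,44] → .
    (4,3)@(9, 7): e=[21,-7,28] → .
    (5,3)@(11, 7): e=[9,-7,40] → .
    (6,3)@(13, 7): e=[-3,-7,52] → .
    (0,4)@(1, 9): e=[63,-21,0] → .  [on edge]
  covered (6 px):
    . . . . . . . X
    . . . . . X X .
    . . . . X X X .
    . . . . . . . .
    . . . . . . . .
T1:
  2·area = 46  (B↔C swapped to make it positive)
  edge (6, 0)→(8, 7): d=(2,7) right/bottom  bias=-1
  edge (8, 7)→(0, 2): d=(-8,-5) top-left  bias=+0
  edge (0, 2)→(6, 0): d=(6,-2) top-left  bias=+0
    (1,0)@(3, 1): e=[23,23,0] → X  [on edge]
    (2,0)@(5, 1): e=[9,33,4] → X
    (3,0)@(7, 1): e=[-5,43,8] → .
    (1,1)@(3, 3): e=[27,7,12] → X
    (3,1)@(7, 3): e=[-1,27,20] → .
    (1,2)@(3, 5): e=[31,-9,24] → .
    (2,2)@(5, 5): e=[17,1,28] → X
    (3,2)@(7, 5): e=[3,11,32] → X
    (4,2)@(9, 5): e=[-11,21,36] → .
    (2,3)@(5, 7): e=[21,-15,40] → .
    (3,3)@(7, 7): e=[7,-5,44] → .
  covered (6 px):
    . X X . . . . .
    . X X . . . . .
    . . X X . . . .
    . . . . . . . .
    . . . . . . . .
T2:
  2·area = 96
  edge (14, 2)→(16, 8): d=(2,6) right/bottom  bias=-1
  edge (16, 8)→(0, 8): d=(-16,0) right/bottom  bias=-1
  edge (0, 8)→(14, 2): d=(14,-6) top-left  bias=+0
    (6,1)@(13, 3): e=[8,80,8] → X
    (7,1)@(15, 3): e=[-4,80,20] → .
    (3,2)@(7, 5): e=[48,48,0] → X  [on edge]
    (4,2)@(9, 5): e=[36,48,12] → X
    (5,2)@(11, 5): e=[24,48,24] → X
    (7,2)@(15, 5): e=[0,48,48] → .  [on edge]
    (1,3)@(3, 7): e=[76,16,4] → X
    (2,3)@(5, 7): e=[64,16,16] → X
    (7,3)@(15, 7): e=[4,16,76] → X
    (1,4)@(3, 9): e=[80,-16,32] → .
    (2,4)@(5, 9): e=[68,-16,44] → .
    (3,4)@(7, 9): e=[56,-16,56] → .
  covered (12 px):
    . . . . . . . .
    . . . . . . X .
    . . . X X X X .
    . X X X X X X X
    . . . . . . . .

Z-buffer (winner per pixel, '.' = empty):
  . 1 1 . . . . 0
  . 1 1 . . 0 2 .
  . . 1 2 2 2 2 .
  . 2 2 2 2 2 2 2
  . . . . . . . .

Answer: 2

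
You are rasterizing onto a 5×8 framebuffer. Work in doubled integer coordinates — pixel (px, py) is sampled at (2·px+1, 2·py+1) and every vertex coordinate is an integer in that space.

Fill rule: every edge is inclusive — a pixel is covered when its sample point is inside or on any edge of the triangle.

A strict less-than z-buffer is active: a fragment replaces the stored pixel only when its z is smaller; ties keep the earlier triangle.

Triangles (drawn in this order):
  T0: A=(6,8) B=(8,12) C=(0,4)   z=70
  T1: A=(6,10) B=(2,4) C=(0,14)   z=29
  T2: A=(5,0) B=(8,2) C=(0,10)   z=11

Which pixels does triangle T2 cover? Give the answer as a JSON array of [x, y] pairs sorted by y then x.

T0:
  2·area = 16
  edge (6, 8)→(8, 12): d=(2,4) inclusive
  edge (8, 12)→(0, 4): d=(-8,-8) inclusive
  edge (0, 4)→(6, 8): d=(6,4) inclusive
    (0,2)@(1, 5): e=[14,0,2] → █  [on edge]
    (1,2)@(3, 5): e=[6,16,-6] → ·
    (0,3)@(1, 7): e=[18,-16,14] → ·
    (1,3)@(3, 7): e=[10,0,6] → █  [on edge]
    (2,3)@(5, 7): e=[2,16,-2] → ·
    (1,4)@(3, 9): e=[14,-16,18] → ·
    (2,4)@(5, 9): e=[6,0,10] → █  [on edge]
    (3,4)@(7, 9): e=[-2,16,2] → ·
    (2,5)@(5, 11): e=[10,-16,22] → ·
    (3,5)@(7, 11): e=[2,0,14] → █  [on edge]
    (4,5)@(9, 11): e=[-6,16,6] → ·
    (3,6)@(7, 13): e=[6,-16,26] → ·
    (4,6)@(9, 13): e=[-2,0,18] → ·  [on edge]
  covered (4 px):
    · · · · ·
    · · · · ·
    █ · · · ·
    · █ · · ·
    · · █ · ·
    · · · █ ·
    · · · · ·
    · · · · ·
T1:
  2·area = 52  (B↔C swapped to make it positive)
  edge (6, 10)→(0, 14): d=(-6,4) inclusive
  edge (0, 14)→(2, 4): d=(2,-10) inclusive
  edge (2, 4)→(6, 10): d=(4,6) inclusive
    (1,3)@(3, 7): e=[30,16,6] → █
    (2,3)@(5, 7): e=[22,36,-6] → ·
    (0,4)@(1, 9): e=[26,0,26] → █  [on edge]
    (2,4)@(5, 9): e=[10,40,2] → █
    (3,4)@(7, 9): e=[2,60,-10] → ·
    (0,5)@(1, 11): e=[14,4,34] → █
    (2,5)@(5, 11): e=[-2,44,10] → ·
    (0,6)@(1, 13): e=[2,8,42] → █
    (1,6)@(3, 13): e=[-6,28,30] → ·
    (0,7)@(1, 15): e=[-10,12,50] → ·
  covered (7 px):
    · · · · ·
    · · · · ·
    · · · · ·
    · █ · · ·
    █ █ █ · ·
    █ █ · · ·
    █ · · · ·
    · · · · ·
T2:
  2·area = 40
  edge (5, 0)→(8, 2): d=(3,2) inclusive
  edge (8, 2)→(0, 10): d=(-8,8) inclusive
  edge (0, 10)→(5, 0): d=(5,-10) inclusive
    (2,0)@(5, 1): e=[3,32,5] → █
    (3,0)@(7, 1): e=[-1,16,25] → ·
    (4,0)@(9, 1): e=[-5,0,45] → ·  [on edge]
    (2,1)@(5, 3): e=[9,16,15] → █
    (3,1)@(7, 3): e=[5,0,35] → █  [on edge]
    (4,1)@(9, 3): e=[1,-16,55] → ·
    (1,2)@(3, 5): e=[19,16,5] → █
    (2,2)@(5, 5): e=[15,0,25] → █  [on edge]
    (3,2)@(7, 5): e=[11,-16,45] → ·
    (1,3)@(3, 7): e=[25,0,15] → █  [on edge]
    (2,3)@(5, 7): e=[21,-16,35] → ·
    (0,4)@(1, 9): e=[35,0,5] → █  [on edge]
  covered (7 px):
    · · █ · ·
    · · █ █ ·
    · █ █ · ·
    · █ · · ·
    █ · · · ·
    · · · · ·
    · · · · ·
    · · · · ·

Answer: [[2,0],[2,1],[3,1],[1,2],[2,2],[1,3],[0,4]]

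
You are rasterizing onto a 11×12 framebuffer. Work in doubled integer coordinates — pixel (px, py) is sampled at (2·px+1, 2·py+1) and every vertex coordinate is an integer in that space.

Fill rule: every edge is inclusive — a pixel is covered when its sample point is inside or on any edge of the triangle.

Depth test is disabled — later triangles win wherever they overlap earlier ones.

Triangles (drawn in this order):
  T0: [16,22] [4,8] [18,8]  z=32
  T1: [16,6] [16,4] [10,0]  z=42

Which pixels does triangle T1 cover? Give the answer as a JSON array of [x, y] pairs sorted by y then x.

T0:
  2·area = 196
  edge (16, 22)→(4, 8): d=(-12,-14) inclusive
  edge (4, 8)→(18, 8): d=(14,0) inclusive
  edge (18, 8)→(16, 22): d=(-2,14) inclusive
    (9,0)@(19, 1): e=[294,-98,0] → ·  [on edge]
    (2,4)@(5, 9): e=[2,14,180] → #
    (3,4)@(7, 9): e=[30,14,152] → #
    (4,4)@(9, 9): e=[58,14,124] → #
    (5,4)@(11, 9): e=[86,14,96] → #
    (6,4)@(13, 9): e=[114,14,68] → #
    (7,4)@(15, 9): e=[142,14,40] → #
    (8,4)@(17, 9): e=[170,14,12] → #
    (9,4)@(19, 9): e=[198,14,-16] → ·
    (2,5)@(5, 11): e=[-22,42,176] → ·
    (3,5)@(7, 11): e=[6,42,148] → #
    (9,5)@(19, 11): e=[174,42,-20] → ·
    (8,7)@(17, 15): e=[98,98,0] → #  [on edge]
  covered (25 px):
    · · · · · · · · · · ·
    · · · · · · · · · · ·
    · · · · · · · · · · ·
    · · · · · · · · · · ·
    · · # # # # # # # · ·
    · · · # # # # # # · ·
    · · · · # # # # # · ·
    · · · · · # # # # · ·
    · · · · · · # # · · ·
    · · · · · · · # · · ·
    · · · · · · · · · · ·
    · · · · · · · · · · ·
T1:
  2·area = 12  (B↔C swapped to make it positive)
  edge (16, 6)→(10, 0): d=(-6,-6) inclusive
  edge (10, 0)→(16, 4): d=(6,4) inclusive
  edge (16, 4)→(16, 6): d=(0,2) inclusive
    (5,0)@(11, 1): e=[0,2,10] → #  [on edge]
    (6,0)@(13, 1): e=[12,-6,6] → ·
    (5,1)@(11, 3): e=[-12,14,10] → ·
    (6,1)@(13, 3): e=[0,6,6] → #  [on edge]
    (7,1)@(15, 3): e=[12,-2,2] → ·
    (6,2)@(13, 5): e=[-12,18,6] → ·
    (7,2)@(15, 5): e=[0,10,2] → #  [on edge]
    (8,2)@(17, 5): e=[12,2,-2] → ·
    (7,3)@(15, 7): e=[-12,22,2] → ·
    (8,3)@(17, 7): e=[0,14,-2] → ·  [on edge]
    (9,4)@(19, 9): e=[0,18,-6] → ·  [on edge]
    (10,5)@(21, 11): e=[0,22,-10] → ·  [on edge]
  covered (3 px):
    · · · · · # · · · · ·
    · · · · · · # · · · ·
    · · · · · · · # · · ·
    · · · · · · · · · · ·
    · · · · · · · · · · ·
    · · · · · · · · · · ·
    · · · · · · · · · · ·
    · · · · · · · · · · ·
    · · · · · · · · · · ·
    · · · · · · · · · · ·
    · · · · · · · · · · ·
    · · · · · · · · · · ·

Result: [[5,0],[6,1],[7,2]]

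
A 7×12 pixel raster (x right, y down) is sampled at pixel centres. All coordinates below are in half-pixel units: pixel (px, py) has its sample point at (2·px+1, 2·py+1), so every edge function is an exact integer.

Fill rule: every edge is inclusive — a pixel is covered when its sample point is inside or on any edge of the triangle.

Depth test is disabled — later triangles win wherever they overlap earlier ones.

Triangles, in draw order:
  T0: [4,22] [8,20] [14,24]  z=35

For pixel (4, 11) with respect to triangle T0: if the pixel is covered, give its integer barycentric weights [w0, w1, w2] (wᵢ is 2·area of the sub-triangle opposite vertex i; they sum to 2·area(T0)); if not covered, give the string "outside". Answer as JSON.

T0:
  2·area = 28
  edge (4, 22)→(8, 20): d=(4,-2) inclusive
  edge (8, 20)→(14, 24): d=(6,4) inclusive
  edge (14, 24)→(4, 22): d=(-10,-2) inclusive
    (3,10)@(7, 21): e=[2,10,16] → █
    (4,10)@(9, 21): e=[6,2,20] → █
    (5,10)@(11, 21): e=[10,-6,24] → ·
    (3,11)@(7, 23): e=[10,22,-4] → ·
    (4,11)@(9, 23): e=[14,14,0] → █  [on edge]
    (5,11)@(11, 23): e=[18,6,4] → █
    (6,11)@(13, 23): e=[22,-2,8] → ·
  covered (4 px):
    · · · · · · ·
    · · · · · · ·
    · · · · · · ·
    · · · · · · ·
    · · · · · · ·
    · · · · · · ·
    · · · · · · ·
    · · · · · · ·
    · · · · · · ·
    · · · · · · ·
    · · · █ █ · ·
    · · · · █ █ ·

Final: [14,0,14]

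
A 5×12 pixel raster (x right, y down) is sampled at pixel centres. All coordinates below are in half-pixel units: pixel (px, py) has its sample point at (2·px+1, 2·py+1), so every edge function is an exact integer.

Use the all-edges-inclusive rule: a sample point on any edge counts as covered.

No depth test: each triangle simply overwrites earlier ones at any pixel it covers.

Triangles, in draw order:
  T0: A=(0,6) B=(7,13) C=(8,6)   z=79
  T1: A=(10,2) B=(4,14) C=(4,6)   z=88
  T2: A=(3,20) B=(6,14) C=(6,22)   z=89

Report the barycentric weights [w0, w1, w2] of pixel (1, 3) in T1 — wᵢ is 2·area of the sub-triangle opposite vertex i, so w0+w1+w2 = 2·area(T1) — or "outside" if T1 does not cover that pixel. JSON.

T0:
  2·area = 56  (B↔C swapped to make it positive)
  edge (0, 6)→(8, 6): d=(8,0) inclusive
  edge (8, 6)→(7, 13): d=(-1,7) inclusive
  edge (7, 13)→(0, 6): d=(-7,-7) inclusive
    (0,3)@(1, 7): e=[8,48,0] → X  [on edge]
    (1,3)@(3, 7): e=[8,34,14] → X
    (2,3)@(5, 7): e=[8,20,28] → X
    (3,3)@(7, 7): e=[8,6,42] → X
    (4,3)@(9, 7): e=[8,-8,56] → .
    (0,4)@(1, 9): e=[24,46,-14] → .
    (1,4)@(3, 9): e=[24,32,0] → X  [on edge]
    (4,4)@(9, 9): e=[24,-10,42] → .
    (1,5)@(3, 11): e=[40,30,-14] → .
    (2,5)@(5, 11): e=[40,16,0] → X  [on edge]
    (4,5)@(9, 11): e=[40,-12,28] → .
    (2,6)@(5, 13): e=[56,14,-14] → .
    (3,6)@(7, 13): e=[56,0,0] → X  [on edge]
    (4,7)@(9, 15): e=[72,-16,0] → .  [on edge]
  covered (10 px):
    . . . . .
    . . . . .
    . . . . .
    X X X X .
    . X X X .
    . . X X .
    . . . X .
    . . . . .
    . . . . .
    . . . . .
    . . . . .
    . . . . .
T1:
  2·area = 48
  edge (10, 2)→(4, 14): d=(-6,12) inclusive
  edge (4, 14)→(4, 6): d=(0,-8) inclusive
  edge (4, 6)→(10, 2): d=(6,-4) inclusive
    (4,1)@(9, 3): e=[6,40,2] → X
    (3,2)@(7, 5): e=[18,24,6] → X
    (4,2)@(9, 5): e=[-6,40,14] → .
    (2,3)@(5, 7): e=[30,8,10] → X
    (4,3)@(9, 7): e=[-18,40,26] → .
    (2,4)@(5, 9): e=[18,8,22] → X
    (3,4)@(7, 9): e=[-6,24,30] → .
    (2,5)@(5, 11): e=[6,8,34] → X
    (3,5)@(7, 11): e=[-18,24,42] → .
    (2,6)@(5, 13): e=[-6,8,46] → .
  covered (6 px):
    . . . . .
    . . . . X
    . . . X .
    . . X X .
    . . X . .
    . . X . .
    . . . . .
    . . . . .
    . . . . .
    . . . . .
    . . . . .
    . . . . .
T2:
  2·area = 24
  edge (3, 20)→(6, 14): d=(3,-6) inclusive
  edge (6, 14)→(6, 22): d=(0,8) inclusive
  edge (6, 22)→(3, 20): d=(-3,-2) inclusive
    (2,8)@(5, 17): e=[3,8,13] → X
    (3,8)@(7, 17): e=[15,-8,17] → .
    (2,9)@(5, 19): e=[9,8,7] → X
    (3,9)@(7, 19): e=[21,-8,11] → .
    (2,10)@(5, 21): e=[15,8,1] → X
    (3,10)@(7, 21): e=[27,-8,5] → .
    (2,11)@(5, 23): e=[21,8,-5] → .
  covered (3 px):
    . . . . .
    . . . . .
    . . . . .
    . . . . .
    . . . . .
    . . . . .
    . . . . .
    . . . . .
    . . X . .
    . . X . .
    . . X . .
    . . . . .

Result: "outside"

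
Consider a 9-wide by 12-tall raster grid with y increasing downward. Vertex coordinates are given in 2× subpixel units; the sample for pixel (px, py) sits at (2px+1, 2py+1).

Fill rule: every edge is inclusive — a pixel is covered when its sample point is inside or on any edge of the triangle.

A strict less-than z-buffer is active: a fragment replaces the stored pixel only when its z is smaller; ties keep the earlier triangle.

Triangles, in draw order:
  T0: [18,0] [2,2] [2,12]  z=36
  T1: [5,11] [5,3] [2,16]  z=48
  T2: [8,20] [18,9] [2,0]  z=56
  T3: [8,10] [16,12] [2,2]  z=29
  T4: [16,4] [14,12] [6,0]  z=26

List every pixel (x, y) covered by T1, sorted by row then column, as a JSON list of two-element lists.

T0:
  2·area = 160  (B↔C swapped to make it positive)
  edge (18, 0)→(2, 12): d=(-16,12) inclusive
  edge (2, 12)→(2, 2): d=(0,-10) inclusive
  edge (2, 2)→(18, 0): d=(16,-2) inclusive
    (5,0)@(11, 1): e=[68,90,2] → █
    (6,0)@(13, 1): e=[44,110,6] → █
    (7,0)@(15, 1): e=[20,130,10] → █
    (8,0)@(17, 1): e=[-4,150,14] → ·
    (1,1)@(3, 3): e=[132,10,18] → █
    (2,1)@(5, 3): e=[108,30,22] → █
    (3,1)@(7, 3): e=[84,50,26] → █
    (4,1)@(9, 3): e=[60,70,30] → █
    (7,1)@(15, 3): e=[-12,130,42] → ·
    (1,2)@(3, 5): e=[100,10,50] → █
    (6,2)@(13, 5): e=[-20,110,70] → ·
    (1,3)@(3, 7): e=[68,10,82] → █
  covered (20 px):
    · · · · · █ █ █ ·
    · █ █ █ █ █ █ · ·
    · █ █ █ █ █ · · ·
    · █ █ █ · · · · ·
    · █ █ · · · · · ·
    · █ · · · · · · ·
    · · · · · · · · ·
    · · · · · · · · ·
    · · · · · · · · ·
    · · · · · · · · ·
    · · · · · · · · ·
    · · · · · · · · ·
T1:
  2·area = 24  (B↔C swapped to make it positive)
  edge (5, 11)→(2, 16): d=(-3,5) inclusive
  edge (2, 16)→(5, 3): d=(3,-13) inclusive
  edge (5, 3)→(5, 11): d=(0,8) inclusive
    (2,0)@(5, 1): e=[30,-6,0] → ·  [on edge]
    (5,0)@(11, 1): e=[0,72,-48] → ·  [on edge]
    (2,1)@(5, 3): e=[24,0,0] → █  [on edge]
    (3,1)@(7, 3): e=[14,26,-16] → ·
    (2,2)@(5, 5): e=[18,6,0] → █  [on edge]
    (3,2)@(7, 5): e=[8,32,-16] → ·
    (2,3)@(5, 7): e=[12,12,0] → █  [on edge]
    (3,3)@(7, 7): e=[2,38,-16] → ·
    (2,4)@(5, 9): e=[6,18,0] → █  [on edge]
    (3,4)@(7, 9): e=[-4,44,-16] → ·
    (2,5)@(5, 11): e=[0,24,0] → █  [on edge]
    (3,5)@(7, 11): e=[-10,50,-16] → ·
    (2,6)@(5, 13): e=[-6,30,0] → ·  [on edge]
    (2,7)@(5, 15): e=[-12,36,0] → ·  [on edge]
    (2,8)@(5, 17): e=[-18,42,0] → ·  [on edge]
    (2,9)@(5, 19): e=[-24,48,0] → ·  [on edge]
    (2,10)@(5, 21): e=[-30,54,0] → ·  [on edge]
    (2,11)@(5, 23): e=[-36,60,0] → ·  [on edge]
  covered (6 px):
    · · · · · · · · ·
    · · █ · · · · · ·
    · · █ · · · · · ·
    · · █ · · · · · ·
    · · █ · · · · · ·
    · · █ · · · · · ·
    · █ · · · · · · ·
    · · · · · · · · ·
    · · · · · · · · ·
    · · · · · · · · ·
    · · · · · · · · ·
    · · · · · · · · ·
T2:
  2·area = 266  (B↔C swapped to make it positive)
  edge (8, 20)→(2, 0): d=(-6,-20) inclusive
  edge (2, 0)→(18, 9): d=(16,9) inclusive
  edge (18, 9)→(8, 20): d=(-10,11) inclusive
    (1,0)@(3, 1): e=[14,7,245] → █
    (2,0)@(5, 1): e=[54,-11,223] → ·
    (1,1)@(3, 3): e=[2,39,225] → █
    (2,1)@(5, 3): e=[42,21,203] → █
    (3,1)@(7, 3): e=[82,3,181] → █
    (4,1)@(9, 3): e=[122,-15,159] → ·
    (1,2)@(3, 5): e=[-10,71,205] → ·
    (2,2)@(5, 5): e=[30,53,183] → █
    (4,2)@(9, 5): e=[110,17,139] → █
    (5,2)@(11, 5): e=[150,-1,117] → ·
    (2,3)@(5, 7): e=[18,85,163] → █
    (5,3)@(11, 7): e=[138,31,97] → █
  covered (32 px):
    · █ · · · · · · ·
    · █ █ █ · · · · ·
    · · █ █ █ · · · ·
    · · █ █ █ █ █ · ·
    · · █ █ █ █ █ █ █
    · · · █ █ █ █ █ ·
    · · · █ █ █ █ · ·
    · · · █ █ █ · · ·
    · · · · █ · · · ·
    · · · · · · · · ·
    · · · · · · · · ·
    · · · · · · · · ·
T3:
  2·area = 52  (B↔C swapped to make it positive)
  edge (8, 10)→(2, 2): d=(-6,-8) inclusive
  edge (2, 2)→(16, 12): d=(14,10) inclusive
  edge (16, 12)→(8, 10): d=(-8,-2) inclusive
    (1,1)@(3, 3): e=[2,4,46] → █
    (2,1)@(5, 3): e=[18,-16,50] → ·
    (1,2)@(3, 5): e=[-10,32,30] → ·
    (2,2)@(5, 5): e=[6,12,34] → █
    (3,2)@(7, 5): e=[22,-8,38] → ·
    (2,3)@(5, 7): e=[-6,40,18] → ·
    (3,3)@(7, 7): e=[10,20,22] → █
    (4,3)@(9, 7): e=[26,0,26] → █  [on edge]
    (5,3)@(11, 7): e=[42,-20,30] → ·
    (3,4)@(7, 9): e=[-2,48,6] → ·
    (4,4)@(9, 9): e=[14,28,10] → █
    (5,4)@(11, 9): e=[30,8,14] → █
  covered (7 px):
    · · · · · · · · ·
    · █ · · · · · · ·
    · · █ · · · · · ·
    · · · █ █ · · · ·
    · · · · █ █ · · ·
    · · · · · · █ · ·
    · · · · · · · · ·
    · · · · · · · · ·
    · · · · · · · · ·
    · · · · · · · · ·
    · · · · · · · · ·
    · · · · · · · · ·
T4:
  2·area = 88
  edge (16, 4)→(14, 12): d=(-2,8) inclusive
  edge (14, 12)→(6, 0): d=(-8,-12) inclusive
  edge (6, 0)→(16, 4): d=(10,4) inclusive
    (3,0)@(7, 1): e=[78,4,6] → █
    (4,0)@(9, 1): e=[62,28,-2] → ·
    (3,1)@(7, 3): e=[74,-12,26] → ·
    (4,1)@(9, 3): e=[58,12,18] → █
    (5,1)@(11, 3): e=[42,36,10] → █
    (6,1)@(13, 3): e=[26,60,2] → █
    (7,1)@(15, 3): e=[10,84,-6] → ·
    (4,2)@(9, 5): e=[54,-4,38] → ·
    (5,2)@(11, 5): e=[38,20,30] → █
    (7,2)@(15, 5): e=[6,68,14] → █
    (8,2)@(17, 5): e=[-10,92,6] → ·
    (5,3)@(11, 7): e=[34,4,50] → █
  covered (11 px):
    · · · █ · · · · ·
    · · · · █ █ █ · ·
    · · · · · █ █ █ ·
    · · · · · █ █ █ ·
    · · · · · · █ · ·
    · · · · · · · · ·
    · · · · · · · · ·
    · · · · · · · · ·
    · · · · · · · · ·
    · · · · · · · · ·
    · · · · · · · · ·
    · · · · · · · · ·

Result: [[2,1],[2,2],[2,3],[2,4],[2,5],[1,6]]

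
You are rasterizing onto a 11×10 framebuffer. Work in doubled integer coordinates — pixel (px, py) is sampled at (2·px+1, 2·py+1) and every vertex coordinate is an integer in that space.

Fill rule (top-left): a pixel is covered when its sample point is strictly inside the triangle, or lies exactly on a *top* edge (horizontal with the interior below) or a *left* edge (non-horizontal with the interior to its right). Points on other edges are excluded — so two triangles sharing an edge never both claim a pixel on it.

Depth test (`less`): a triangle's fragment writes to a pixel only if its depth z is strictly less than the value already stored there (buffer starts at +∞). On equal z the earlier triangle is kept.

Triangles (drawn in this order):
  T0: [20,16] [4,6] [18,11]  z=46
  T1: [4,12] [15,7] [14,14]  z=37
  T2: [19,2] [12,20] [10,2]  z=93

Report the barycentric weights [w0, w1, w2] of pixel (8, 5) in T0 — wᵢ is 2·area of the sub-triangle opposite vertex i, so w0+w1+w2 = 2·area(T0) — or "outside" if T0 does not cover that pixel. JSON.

T0:
  2·area = 60
  edge (20, 16)→(4, 6): d=(-16,-10) top-left  bias=+0
  edge (4, 6)→(18, 11): d=(14,5) right/bottom  bias=-1
  edge (18, 11)→(20, 16): d=(2,5) right/bottom  bias=-1
    (4,4)@(9, 9): e=[2,17,41] → #
    (5,4)@(11, 9): e=[22,7,31] → #
    (6,4)@(13, 9): e=[42,-3,21] → ·
    (4,5)@(9, 11): e=[-30,45,45] → ·
    (5,5)@(11, 11): e=[-10,35,35] → ·
    (6,5)@(13, 11): e=[10,25,25] → #
    (7,5)@(15, 11): e=[30,15,15] → #
    (8,5)@(17, 11): e=[50,5,5] → #
    (9,5)@(19, 11): e=[70,-5,-5] → ·
    (6,6)@(13, 13): e=[-22,53,29] → ·
    (7,6)@(15, 13): e=[-2,43,19] → ·
    (8,6)@(17, 13): e=[18,33,9] → #
  covered (7 px):
    · · · · · · · · · · ·
    · · · · · · · · · · ·
    · · · · · · · · · · ·
    · · · · · · · · · · ·
    · · · · # # · · · · ·
    · · · · · · # # # · ·
    · · · · · · · · # · ·
    · · · · · · · · · # ·
    · · · · · · · · · · ·
    · · · · · · · · · · ·
T1:
  2·area = 72
  edge (4, 12)→(15, 7): d=(11,-5) top-left  bias=+0
  edge (15, 7)→(14, 14): d=(-1,7) right/bottom  bias=-1
  edge (14, 14)→(4, 12): d=(-10,-2) top-left  bias=+0
    (7,3)@(15, 7): e=[0,0,72] → ·  [on edge]
    (5,4)@(11, 9): e=[2,26,44] → #
    (6,4)@(13, 9): e=[12,12,48] → #
    (7,4)@(15, 9): e=[22,-2,52] → ·
    (3,5)@(7, 11): e=[4,52,16] → #
    (4,5)@(9, 11): e=[14,38,20] → #
    (7,5)@(15, 11): e=[44,-4,32] → ·
    (3,6)@(7, 13): e=[26,50,-4] → ·
    (4,6)@(9, 13): e=[36,36,0] → #  [on edge]
    (7,6)@(15, 13): e=[66,-6,12] → ·
    (4,7)@(9, 15): e=[58,34,-20] → ·
    (5,7)@(11, 15): e=[68,20,-16] → ·
    (9,7)@(19, 15): e=[108,-36,0] → ·  [on edge]
  covered (9 px):
    · · · · · · · · · · ·
    · · · · · · · · · · ·
    · · · · · · · · · · ·
    · · · · · · · · · · ·
    · · · · · # # · · · ·
    · · · # # # # · · · ·
    · · · · # # # · · · ·
    · · · · · · · · · · ·
    · · · · · · · · · · ·
    · · · · · · · · · · ·
T2:
  2·area = 162
  edge (19, 2)→(12, 20): d=(-7,18) right/bottom  bias=-1
  edge (12, 20)→(10, 2): d=(-2,-18) top-left  bias=+0
  edge (10, 2)→(19, 2): d=(9,0) top-left  bias=+0
    (5,1)@(11, 3): e=[137,16,9] → #
    (6,1)@(13, 3): e=[101,52,9] → #
    (7,1)@(15, 3): e=[65,88,9] → #
    (8,1)@(17, 3): e=[29,124,9] → #
    (9,1)@(19, 3): e=[-7,160,9] → ·
    (5,2)@(11, 5): e=[123,12,27] → #
    (9,2)@(19, 5): e=[-21,156,27] → ·
    (5,3)@(11, 7): e=[109,8,45] → #
    (9,3)@(19, 7): e=[-35,152,45] → ·
    (5,4)@(11, 9): e=[95,4,63] → #
    (8,4)@(17, 9): e=[-13,112,63] → ·
    (5,5)@(11, 11): e=[81,0,81] → #  [on edge]
  covered (21 px):
    · · · · · · · · · · ·
    · · · · · # # # # · ·
    · · · · · # # # # · ·
    · · · · · # # # # · ·
    · · · · · # # # · · ·
    · · · · · # # # · · ·
    · · · · · · # · · · ·
    · · · · · · # · · · ·
    · · · · · · # · · · ·
    · · · · · · · · · · ·

Final: [5,5,50]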